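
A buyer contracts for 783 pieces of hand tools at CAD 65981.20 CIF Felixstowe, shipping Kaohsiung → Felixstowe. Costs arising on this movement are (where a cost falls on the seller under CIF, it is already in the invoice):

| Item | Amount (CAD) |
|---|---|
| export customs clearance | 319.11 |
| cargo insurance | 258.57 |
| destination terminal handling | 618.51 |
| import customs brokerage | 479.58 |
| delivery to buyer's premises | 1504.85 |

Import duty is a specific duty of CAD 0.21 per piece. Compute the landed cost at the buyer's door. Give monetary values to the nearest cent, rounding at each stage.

Total landed cost: CAD 68748.57

CIF: the seller pays costs through ocean freight and marine insurance to the destination port.
Already in the invoice (seller's account under CIF): export clearance, insurance — exclude.
The CIF price already equals the CIF value: 65981.20
Import duty = 783 × 0.21 = 164.43
Buyer bears: destination terminal 618.51 + brokerage 479.58 + delivery 1504.85 + duty 164.43 = 2767.37
Landed cost = invoice 65981.20 + 2767.37 = 68748.57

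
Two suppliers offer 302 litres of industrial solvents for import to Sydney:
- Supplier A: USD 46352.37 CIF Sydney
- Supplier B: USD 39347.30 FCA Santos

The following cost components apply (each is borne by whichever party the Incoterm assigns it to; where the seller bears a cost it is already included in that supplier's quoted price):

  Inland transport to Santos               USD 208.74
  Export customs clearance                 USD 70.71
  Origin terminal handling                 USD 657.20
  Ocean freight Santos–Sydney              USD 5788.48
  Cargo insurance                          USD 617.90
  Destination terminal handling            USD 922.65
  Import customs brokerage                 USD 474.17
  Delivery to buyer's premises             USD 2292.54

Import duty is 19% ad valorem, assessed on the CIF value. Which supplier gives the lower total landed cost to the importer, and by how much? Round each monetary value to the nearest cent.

Supplier A is cheaper by USD 69.63

Supplier A (CIF):
The CIF price already equals the CIF value: 46352.37
Import duty = 46352.37 × 19% = 8806.95
Buyer bears (A): 922.65 + 474.17 + 2292.54 = 3689.36
Landed cost (A) = invoice 46352.37 + 3689.36 + duty 8806.95 = 58848.68
Supplier B (FCA):
CIF value = FCA price + origin terminal + freight + insurance = 39347.30 + 657.20 + 5788.48 + 617.90 = 46410.88
Import duty = 46410.88 × 19% = 8818.07
Buyer bears (B): 657.20 + 5788.48 + 617.90 + 922.65 + 474.17 + 2292.54 = 10752.94
Landed cost (B) = invoice 39347.30 + 10752.94 + duty 8818.07 = 58918.31
Difference = |58848.68 − 58918.31| = 69.63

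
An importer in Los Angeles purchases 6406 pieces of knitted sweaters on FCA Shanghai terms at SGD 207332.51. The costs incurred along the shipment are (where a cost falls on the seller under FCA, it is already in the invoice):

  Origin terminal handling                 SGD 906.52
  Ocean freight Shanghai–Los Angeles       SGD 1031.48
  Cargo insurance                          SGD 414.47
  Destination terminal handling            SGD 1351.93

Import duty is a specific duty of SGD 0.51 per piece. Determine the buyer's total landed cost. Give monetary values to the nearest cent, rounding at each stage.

Total landed cost: SGD 214303.97

FCA: the seller delivers export-cleared goods to the carrier; the buyer bears costs from that point.
CIF value = FCA price + origin terminal + freight + insurance = 207332.51 + 906.52 + 1031.48 + 414.47 = 209684.98
Import duty = 6406 × 0.51 = 3267.06
Buyer bears: origin terminal 906.52 + freight 1031.48 + insurance 414.47 + destination terminal 1351.93 + duty 3267.06 = 6971.46
Landed cost = invoice 207332.51 + 6971.46 = 214303.97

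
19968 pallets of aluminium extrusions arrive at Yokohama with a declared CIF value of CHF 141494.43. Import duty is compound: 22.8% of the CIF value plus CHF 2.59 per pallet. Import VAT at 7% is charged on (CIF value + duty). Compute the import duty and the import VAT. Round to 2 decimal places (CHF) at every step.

Ad valorem component: 141494.43 × 22.8% = 32260.73
Specific component: 19968 × 2.59 = 51717.12
Import duty = 32260.73 + 51717.12 = 83977.85
VAT base = CIF + duty = 141494.43 + 83977.85 = 225472.28
Import VAT = 225472.28 × 7% = 15783.06

Import duty: CHF 83977.85; import VAT: CHF 15783.06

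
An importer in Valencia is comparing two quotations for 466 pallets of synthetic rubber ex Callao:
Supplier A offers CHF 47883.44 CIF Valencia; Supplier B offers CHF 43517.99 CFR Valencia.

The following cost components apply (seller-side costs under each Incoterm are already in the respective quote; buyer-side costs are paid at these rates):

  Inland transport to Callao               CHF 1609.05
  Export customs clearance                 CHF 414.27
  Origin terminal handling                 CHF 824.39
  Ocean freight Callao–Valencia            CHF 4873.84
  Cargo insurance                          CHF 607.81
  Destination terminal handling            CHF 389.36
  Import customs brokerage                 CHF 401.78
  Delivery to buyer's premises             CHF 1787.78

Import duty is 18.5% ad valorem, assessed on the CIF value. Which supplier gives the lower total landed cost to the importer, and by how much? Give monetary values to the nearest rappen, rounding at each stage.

Supplier A (CIF):
The CIF price already equals the CIF value: 47883.44
Import duty = 47883.44 × 18.5% = 8858.44
Buyer bears (A): 389.36 + 401.78 + 1787.78 = 2578.92
Landed cost (A) = invoice 47883.44 + 2578.92 + duty 8858.44 = 59320.80
Supplier B (CFR):
CIF value = CFR price + insurance = 43517.99 + 607.81 = 44125.80
Import duty = 44125.80 × 18.5% = 8163.27
Buyer bears (B): 607.81 + 389.36 + 401.78 + 1787.78 = 3186.73
Landed cost (B) = invoice 43517.99 + 3186.73 + duty 8163.27 = 54867.99
Difference = |59320.80 − 54867.99| = 4452.81

Supplier B is cheaper by CHF 4452.81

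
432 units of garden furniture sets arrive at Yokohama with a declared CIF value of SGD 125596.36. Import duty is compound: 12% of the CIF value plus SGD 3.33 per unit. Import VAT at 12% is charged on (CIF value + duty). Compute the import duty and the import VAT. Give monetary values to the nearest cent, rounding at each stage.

Import duty: SGD 16510.12; import VAT: SGD 17052.78

Ad valorem component: 125596.36 × 12% = 15071.56
Specific component: 432 × 3.33 = 1438.56
Import duty = 15071.56 + 1438.56 = 16510.12
VAT base = CIF + duty = 125596.36 + 16510.12 = 142106.48
Import VAT = 142106.48 × 12% = 17052.78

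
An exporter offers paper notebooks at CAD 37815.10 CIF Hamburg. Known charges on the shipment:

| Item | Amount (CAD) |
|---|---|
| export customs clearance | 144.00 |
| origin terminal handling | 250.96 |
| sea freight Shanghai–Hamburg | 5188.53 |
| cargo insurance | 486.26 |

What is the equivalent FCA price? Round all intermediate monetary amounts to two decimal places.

FCA price: CAD 31889.35

Not relevant to the conversion: export clearance — on the seller under both CIF and FCA; already in the CIF price and stays in the FCA price.
From CIF to FCA, the seller no longer bears: origin terminal, freight, insurance.
FCA price = 37815.10 − 250.96 − 5188.53 − 486.26 = 31889.35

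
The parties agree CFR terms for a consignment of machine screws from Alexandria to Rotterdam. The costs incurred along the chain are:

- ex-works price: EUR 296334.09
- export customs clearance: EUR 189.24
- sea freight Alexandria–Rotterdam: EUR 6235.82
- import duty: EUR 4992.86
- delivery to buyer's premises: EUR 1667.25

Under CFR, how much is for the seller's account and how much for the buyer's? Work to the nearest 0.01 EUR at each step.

Seller: EUR 302759.15; buyer: EUR 6660.11

CFR: the seller pays costs through ocean freight to the destination port, but not insurance.
Seller's account: goods 296334.09 + export clearance 189.24 + freight 6235.82 = 302759.15
Buyer's account: duty 4992.86 + delivery 1667.25 = 6660.11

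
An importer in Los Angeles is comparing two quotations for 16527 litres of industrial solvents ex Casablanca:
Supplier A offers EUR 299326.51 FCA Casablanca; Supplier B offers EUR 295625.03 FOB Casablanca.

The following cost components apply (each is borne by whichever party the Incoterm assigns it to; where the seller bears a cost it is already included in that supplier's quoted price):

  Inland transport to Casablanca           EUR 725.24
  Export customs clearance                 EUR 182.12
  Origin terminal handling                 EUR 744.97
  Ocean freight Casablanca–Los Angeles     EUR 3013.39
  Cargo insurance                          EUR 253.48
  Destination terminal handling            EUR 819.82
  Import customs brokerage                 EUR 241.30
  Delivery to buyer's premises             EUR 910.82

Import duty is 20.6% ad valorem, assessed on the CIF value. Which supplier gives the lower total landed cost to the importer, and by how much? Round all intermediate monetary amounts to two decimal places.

Supplier B is cheaper by EUR 5362.42

Supplier A (FCA):
CIF value = FCA price + origin terminal + freight + insurance = 299326.51 + 744.97 + 3013.39 + 253.48 = 303338.35
Import duty = 303338.35 × 20.6% = 62487.70
Buyer bears (A): 744.97 + 3013.39 + 253.48 + 819.82 + 241.30 + 910.82 = 5983.78
Landed cost (A) = invoice 299326.51 + 5983.78 + duty 62487.70 = 367797.99
Supplier B (FOB):
CIF value = FOB price + freight + insurance = 295625.03 + 3013.39 + 253.48 = 298891.90
Import duty = 298891.90 × 20.6% = 61571.73
Buyer bears (B): 3013.39 + 253.48 + 819.82 + 241.30 + 910.82 = 5238.81
Landed cost (B) = invoice 295625.03 + 5238.81 + duty 61571.73 = 362435.57
Difference = |367797.99 − 362435.57| = 5362.42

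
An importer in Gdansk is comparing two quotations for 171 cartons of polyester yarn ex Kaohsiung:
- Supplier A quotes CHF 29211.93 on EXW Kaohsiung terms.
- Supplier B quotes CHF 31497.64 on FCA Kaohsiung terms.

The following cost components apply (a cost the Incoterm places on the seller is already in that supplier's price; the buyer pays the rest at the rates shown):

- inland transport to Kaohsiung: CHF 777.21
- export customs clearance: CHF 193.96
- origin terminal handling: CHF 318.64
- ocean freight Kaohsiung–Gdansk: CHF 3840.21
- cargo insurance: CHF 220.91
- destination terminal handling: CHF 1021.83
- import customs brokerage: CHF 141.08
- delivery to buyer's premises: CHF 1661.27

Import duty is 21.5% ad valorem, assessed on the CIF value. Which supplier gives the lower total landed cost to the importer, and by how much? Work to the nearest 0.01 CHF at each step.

Supplier A is cheaper by CHF 1597.17

Supplier A (EXW):
CIF value = EXW price + inland to port + export clearance + origin terminal + freight + insurance = 29211.93 + 777.21 + 193.96 + 318.64 + 3840.21 + 220.91 = 34562.86
Import duty = 34562.86 × 21.5% = 7431.01
Buyer bears (A): 777.21 + 193.96 + 318.64 + 3840.21 + 220.91 + 1021.83 + 141.08 + 1661.27 = 8175.11
Landed cost (A) = invoice 29211.93 + 8175.11 + duty 7431.01 = 44818.05
Supplier B (FCA):
CIF value = FCA price + origin terminal + freight + insurance = 31497.64 + 318.64 + 3840.21 + 220.91 = 35877.40
Import duty = 35877.40 × 21.5% = 7713.64
Buyer bears (B): 318.64 + 3840.21 + 220.91 + 1021.83 + 141.08 + 1661.27 = 7203.94
Landed cost (B) = invoice 31497.64 + 7203.94 + duty 7713.64 = 46415.22
Difference = |44818.05 − 46415.22| = 1597.17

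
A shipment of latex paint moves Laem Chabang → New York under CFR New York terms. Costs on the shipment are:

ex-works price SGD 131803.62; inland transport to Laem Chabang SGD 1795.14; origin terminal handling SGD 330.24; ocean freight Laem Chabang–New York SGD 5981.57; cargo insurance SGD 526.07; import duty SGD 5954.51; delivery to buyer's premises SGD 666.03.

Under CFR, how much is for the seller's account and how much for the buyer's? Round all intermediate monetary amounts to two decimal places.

CFR: the seller pays costs through ocean freight to the destination port, but not insurance.
Seller's account: goods 131803.62 + inland to port 1795.14 + origin terminal 330.24 + freight 5981.57 = 139910.57
Buyer's account: insurance 526.07 + duty 5954.51 + delivery 666.03 = 7146.61

Seller: SGD 139910.57; buyer: SGD 7146.61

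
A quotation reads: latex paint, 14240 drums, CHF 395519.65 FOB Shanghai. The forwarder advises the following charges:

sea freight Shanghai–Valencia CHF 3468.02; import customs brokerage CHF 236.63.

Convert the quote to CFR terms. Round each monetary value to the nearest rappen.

CFR price: CHF 398987.67

Not relevant to the conversion: brokerage — on the buyer under both terms; not part of either seller's price.
From FOB to CFR, the seller additionally bears: freight.
CFR price = 395519.65 + 3468.02 = 398987.67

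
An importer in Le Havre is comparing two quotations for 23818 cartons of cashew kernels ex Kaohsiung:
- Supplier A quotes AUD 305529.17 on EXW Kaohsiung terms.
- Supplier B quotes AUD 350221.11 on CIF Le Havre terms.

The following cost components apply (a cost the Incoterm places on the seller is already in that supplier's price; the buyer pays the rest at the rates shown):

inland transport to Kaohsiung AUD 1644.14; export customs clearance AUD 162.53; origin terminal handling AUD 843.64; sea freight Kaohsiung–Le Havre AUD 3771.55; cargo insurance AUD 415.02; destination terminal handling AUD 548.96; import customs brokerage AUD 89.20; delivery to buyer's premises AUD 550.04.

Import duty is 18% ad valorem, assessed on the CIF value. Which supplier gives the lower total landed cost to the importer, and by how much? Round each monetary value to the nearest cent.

Supplier A is cheaper by AUD 44668.97

Supplier A (EXW):
CIF value = EXW price + inland to port + export clearance + origin terminal + freight + insurance = 305529.17 + 1644.14 + 162.53 + 843.64 + 3771.55 + 415.02 = 312366.05
Import duty = 312366.05 × 18% = 56225.89
Buyer bears (A): 1644.14 + 162.53 + 843.64 + 3771.55 + 415.02 + 548.96 + 89.20 + 550.04 = 8025.08
Landed cost (A) = invoice 305529.17 + 8025.08 + duty 56225.89 = 369780.14
Supplier B (CIF):
The CIF price already equals the CIF value: 350221.11
Import duty = 350221.11 × 18% = 63039.80
Buyer bears (B): 548.96 + 89.20 + 550.04 = 1188.20
Landed cost (B) = invoice 350221.11 + 1188.20 + duty 63039.80 = 414449.11
Difference = |369780.14 − 414449.11| = 44668.97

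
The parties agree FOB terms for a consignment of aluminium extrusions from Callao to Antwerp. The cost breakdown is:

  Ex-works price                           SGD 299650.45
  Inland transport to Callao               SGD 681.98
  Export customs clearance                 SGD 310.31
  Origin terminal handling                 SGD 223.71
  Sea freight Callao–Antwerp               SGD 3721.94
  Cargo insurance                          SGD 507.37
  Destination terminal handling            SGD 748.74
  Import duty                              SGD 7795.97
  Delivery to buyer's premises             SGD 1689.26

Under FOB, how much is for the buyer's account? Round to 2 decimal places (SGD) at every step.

Buyer's account: SGD 14463.28

FOB: the seller bears costs until goods are on board at the origin port; the buyer bears freight, insurance and all costs thereafter.
Seller's account: goods 299650.45 + inland to port 681.98 + export clearance 310.31 + origin terminal 223.71 = 300866.45
Buyer's account: freight 3721.94 + insurance 507.37 + destination terminal 748.74 + duty 7795.97 + delivery 1689.26 = 14463.28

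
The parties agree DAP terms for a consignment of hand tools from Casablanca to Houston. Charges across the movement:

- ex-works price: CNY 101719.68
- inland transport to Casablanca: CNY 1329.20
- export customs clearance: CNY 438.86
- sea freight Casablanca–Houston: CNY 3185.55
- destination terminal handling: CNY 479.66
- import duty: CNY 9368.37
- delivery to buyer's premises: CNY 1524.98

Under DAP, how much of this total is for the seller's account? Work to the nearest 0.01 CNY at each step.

Seller's account: CNY 108677.93

DAP: the seller bears all costs to the named destination except import duty and clearance.
Seller's account: goods 101719.68 + inland to port 1329.20 + export clearance 438.86 + freight 3185.55 + destination terminal 479.66 + delivery 1524.98 = 108677.93
Buyer's account: duty 9368.37 = 9368.37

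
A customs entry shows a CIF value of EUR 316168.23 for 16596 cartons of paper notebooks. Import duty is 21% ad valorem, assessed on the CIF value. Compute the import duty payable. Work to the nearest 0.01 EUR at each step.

Import duty = 316168.23 × 21% = 66395.33

Import duty: EUR 66395.33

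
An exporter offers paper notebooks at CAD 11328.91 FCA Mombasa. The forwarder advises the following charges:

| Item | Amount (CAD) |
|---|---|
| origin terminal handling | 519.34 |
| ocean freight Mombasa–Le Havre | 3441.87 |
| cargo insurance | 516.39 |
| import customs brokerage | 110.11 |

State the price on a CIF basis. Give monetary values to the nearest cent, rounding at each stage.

Not relevant to the conversion: brokerage — on the buyer under both terms; not part of either seller's price.
From FCA to CIF, the seller additionally bears: origin terminal, freight, insurance.
CIF price = 11328.91 + 519.34 + 3441.87 + 516.39 = 15806.51

CIF price: CAD 15806.51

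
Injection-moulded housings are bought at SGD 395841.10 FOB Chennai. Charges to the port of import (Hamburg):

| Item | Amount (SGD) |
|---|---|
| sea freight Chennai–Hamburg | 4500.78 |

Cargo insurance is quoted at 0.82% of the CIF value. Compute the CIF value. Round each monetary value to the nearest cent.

Let C be the CIF value. C = FOB price + freight + 0.82% × C
C − 0.82% × C = 395841.10 + 4500.78
0.9918 × C = 400341.88
C = 400341.88 / 0.9918 = 403651.82
Insurance premium = 0.82% × 403651.82 = 3309.94

CIF value: SGD 403651.82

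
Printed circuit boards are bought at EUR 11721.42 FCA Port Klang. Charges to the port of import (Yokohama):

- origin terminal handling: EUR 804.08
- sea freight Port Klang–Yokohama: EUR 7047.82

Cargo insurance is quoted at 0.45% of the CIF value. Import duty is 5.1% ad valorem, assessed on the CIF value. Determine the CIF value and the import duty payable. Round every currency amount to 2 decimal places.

CIF value: EUR 19661.80; import duty: EUR 1002.75

Let C be the CIF value. C = FCA price + pre-shipment costs + freight + 0.45% × C
C − 0.45% × C = 11721.42 + 804.08 + 7047.82
0.9955 × C = 19573.32
C = 19573.32 / 0.9955 = 19661.80
Insurance premium = 0.45% × 19661.80 = 88.48
Import duty = 19661.80 × 5.1% = 1002.75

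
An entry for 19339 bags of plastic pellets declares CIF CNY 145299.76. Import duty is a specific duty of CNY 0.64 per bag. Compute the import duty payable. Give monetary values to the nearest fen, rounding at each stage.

Import duty = 19339 × 0.64 = 12376.96

Import duty: CNY 12376.96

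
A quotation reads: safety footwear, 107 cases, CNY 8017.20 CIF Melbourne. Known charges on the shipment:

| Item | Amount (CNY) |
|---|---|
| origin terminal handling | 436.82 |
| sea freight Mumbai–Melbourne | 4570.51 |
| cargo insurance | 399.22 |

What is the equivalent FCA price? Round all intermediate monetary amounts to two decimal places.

From CIF to FCA, the seller no longer bears: origin terminal, freight, insurance.
FCA price = 8017.20 − 436.82 − 4570.51 − 399.22 = 2610.65

FCA price: CNY 2610.65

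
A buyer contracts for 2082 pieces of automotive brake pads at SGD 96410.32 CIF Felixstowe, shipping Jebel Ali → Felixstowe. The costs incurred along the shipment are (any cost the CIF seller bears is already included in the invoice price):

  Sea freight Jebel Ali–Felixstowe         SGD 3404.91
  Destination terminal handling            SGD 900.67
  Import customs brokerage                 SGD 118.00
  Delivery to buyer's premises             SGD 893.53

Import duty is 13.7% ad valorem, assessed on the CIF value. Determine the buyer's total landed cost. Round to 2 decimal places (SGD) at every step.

Total landed cost: SGD 111530.73

CIF: the seller pays costs through ocean freight and marine insurance to the destination port.
Already in the invoice (seller's account under CIF): freight — exclude.
The CIF price already equals the CIF value: 96410.32
Import duty = 96410.32 × 13.7% = 13208.21
Buyer bears: destination terminal 900.67 + brokerage 118.00 + delivery 893.53 + duty 13208.21 = 15120.41
Landed cost = invoice 96410.32 + 15120.41 = 111530.73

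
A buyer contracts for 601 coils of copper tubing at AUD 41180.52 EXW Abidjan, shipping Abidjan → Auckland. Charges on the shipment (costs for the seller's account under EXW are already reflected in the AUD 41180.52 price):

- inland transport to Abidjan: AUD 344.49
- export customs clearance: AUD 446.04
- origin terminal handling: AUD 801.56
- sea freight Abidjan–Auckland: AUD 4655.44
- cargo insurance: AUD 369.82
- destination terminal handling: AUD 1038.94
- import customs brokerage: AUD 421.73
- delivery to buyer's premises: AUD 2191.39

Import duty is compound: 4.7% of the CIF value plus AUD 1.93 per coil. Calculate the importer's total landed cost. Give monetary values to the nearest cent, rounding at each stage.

Total landed cost: AUD 54856.36

EXW: the seller makes goods available at their premises; the buyer bears all onward costs.
CIF value = EXW price + inland to port + export clearance + origin terminal + freight + insurance = 41180.52 + 344.49 + 446.04 + 801.56 + 4655.44 + 369.82 = 47797.87
Ad valorem component: 47797.87 × 4.7% = 2246.50
Specific component: 601 × 1.93 = 1159.93
Import duty = 2246.50 + 1159.93 = 3406.43
Buyer bears: inland to port 344.49 + export clearance 446.04 + origin terminal 801.56 + freight 4655.44 + insurance 369.82 + destination terminal 1038.94 + brokerage 421.73 + delivery 2191.39 + duty 3406.43 = 13675.84
Landed cost = invoice 41180.52 + 13675.84 = 54856.36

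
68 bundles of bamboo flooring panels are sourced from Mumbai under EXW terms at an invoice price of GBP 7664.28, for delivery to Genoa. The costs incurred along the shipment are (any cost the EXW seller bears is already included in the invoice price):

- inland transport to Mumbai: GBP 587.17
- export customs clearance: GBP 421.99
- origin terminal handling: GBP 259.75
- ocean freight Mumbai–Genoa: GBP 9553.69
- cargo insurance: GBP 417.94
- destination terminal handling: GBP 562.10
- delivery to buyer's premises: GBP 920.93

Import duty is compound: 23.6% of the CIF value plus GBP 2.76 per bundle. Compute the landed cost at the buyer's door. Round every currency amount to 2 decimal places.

Total landed cost: GBP 25037.07

EXW: the seller makes goods available at their premises; the buyer bears all onward costs.
CIF value = EXW price + inland to port + export clearance + origin terminal + freight + insurance = 7664.28 + 587.17 + 421.99 + 259.75 + 9553.69 + 417.94 = 18904.82
Ad valorem component: 18904.82 × 23.6% = 4461.54
Specific component: 68 × 2.76 = 187.68
Import duty = 4461.54 + 187.68 = 4649.22
Buyer bears: inland to port 587.17 + export clearance 421.99 + origin terminal 259.75 + freight 9553.69 + insurance 417.94 + destination terminal 562.10 + delivery 920.93 + duty 4649.22 = 17372.79
Landed cost = invoice 7664.28 + 17372.79 = 25037.07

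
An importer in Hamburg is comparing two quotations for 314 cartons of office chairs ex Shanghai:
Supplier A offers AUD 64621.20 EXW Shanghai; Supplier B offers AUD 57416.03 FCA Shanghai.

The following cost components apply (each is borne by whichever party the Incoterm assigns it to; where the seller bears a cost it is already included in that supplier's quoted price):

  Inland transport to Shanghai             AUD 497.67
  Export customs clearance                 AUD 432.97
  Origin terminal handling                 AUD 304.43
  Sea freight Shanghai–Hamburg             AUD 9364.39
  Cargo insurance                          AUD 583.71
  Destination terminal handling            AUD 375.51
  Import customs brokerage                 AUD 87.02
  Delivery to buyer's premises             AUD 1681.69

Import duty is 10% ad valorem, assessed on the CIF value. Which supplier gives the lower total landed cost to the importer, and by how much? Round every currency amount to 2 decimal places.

Supplier A (EXW):
CIF value = EXW price + inland to port + export clearance + origin terminal + freight + insurance = 64621.20 + 497.67 + 432.97 + 304.43 + 9364.39 + 583.71 = 75804.37
Import duty = 75804.37 × 10% = 7580.44
Buyer bears (A): 497.67 + 432.97 + 304.43 + 9364.39 + 583.71 + 375.51 + 87.02 + 1681.69 = 13327.39
Landed cost (A) = invoice 64621.20 + 13327.39 + duty 7580.44 = 85529.03
Supplier B (FCA):
CIF value = FCA price + origin terminal + freight + insurance = 57416.03 + 304.43 + 9364.39 + 583.71 = 67668.56
Import duty = 67668.56 × 10% = 6766.86
Buyer bears (B): 304.43 + 9364.39 + 583.71 + 375.51 + 87.02 + 1681.69 = 12396.75
Landed cost (B) = invoice 57416.03 + 12396.75 + duty 6766.86 = 76579.64
Difference = |85529.03 − 76579.64| = 8949.39

Supplier B is cheaper by AUD 8949.39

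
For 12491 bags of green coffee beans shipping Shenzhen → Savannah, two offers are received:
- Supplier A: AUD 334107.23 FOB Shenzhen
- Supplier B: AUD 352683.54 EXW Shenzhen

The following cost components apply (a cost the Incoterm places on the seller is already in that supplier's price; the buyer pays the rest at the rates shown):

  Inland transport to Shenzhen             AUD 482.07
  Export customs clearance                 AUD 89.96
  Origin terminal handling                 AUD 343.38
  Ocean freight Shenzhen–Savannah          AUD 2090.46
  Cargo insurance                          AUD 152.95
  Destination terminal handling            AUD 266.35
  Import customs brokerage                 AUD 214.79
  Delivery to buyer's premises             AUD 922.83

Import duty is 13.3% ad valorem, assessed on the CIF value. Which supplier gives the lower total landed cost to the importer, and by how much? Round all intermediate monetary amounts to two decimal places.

Supplier A is cheaper by AUD 22084.11

Supplier A (FOB):
CIF value = FOB price + freight + insurance = 334107.23 + 2090.46 + 152.95 = 336350.64
Import duty = 336350.64 × 13.3% = 44734.64
Buyer bears (A): 2090.46 + 152.95 + 266.35 + 214.79 + 922.83 = 3647.38
Landed cost (A) = invoice 334107.23 + 3647.38 + duty 44734.64 = 382489.25
Supplier B (EXW):
CIF value = EXW price + inland to port + export clearance + origin terminal + freight + insurance = 352683.54 + 482.07 + 89.96 + 343.38 + 2090.46 + 152.95 = 355842.36
Import duty = 355842.36 × 13.3% = 47327.03
Buyer bears (B): 482.07 + 89.96 + 343.38 + 2090.46 + 152.95 + 266.35 + 214.79 + 922.83 = 4562.79
Landed cost (B) = invoice 352683.54 + 4562.79 + duty 47327.03 = 404573.36
Difference = |382489.25 − 404573.36| = 22084.11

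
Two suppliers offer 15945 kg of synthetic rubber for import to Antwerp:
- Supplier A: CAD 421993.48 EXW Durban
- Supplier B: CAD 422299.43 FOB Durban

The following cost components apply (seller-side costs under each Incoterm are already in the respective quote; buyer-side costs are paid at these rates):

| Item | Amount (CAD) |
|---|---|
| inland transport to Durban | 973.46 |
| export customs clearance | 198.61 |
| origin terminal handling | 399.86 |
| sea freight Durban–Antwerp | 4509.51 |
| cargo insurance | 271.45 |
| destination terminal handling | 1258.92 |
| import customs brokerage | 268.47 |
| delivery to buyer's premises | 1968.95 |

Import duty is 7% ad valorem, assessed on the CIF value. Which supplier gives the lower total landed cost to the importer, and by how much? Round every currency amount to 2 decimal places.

Supplier A (EXW):
CIF value = EXW price + inland to port + export clearance + origin terminal + freight + insurance = 421993.48 + 973.46 + 198.61 + 399.86 + 4509.51 + 271.45 = 428346.37
Import duty = 428346.37 × 7% = 29984.25
Buyer bears (A): 973.46 + 198.61 + 399.86 + 4509.51 + 271.45 + 1258.92 + 268.47 + 1968.95 = 9849.23
Landed cost (A) = invoice 421993.48 + 9849.23 + duty 29984.25 = 461826.96
Supplier B (FOB):
CIF value = FOB price + freight + insurance = 422299.43 + 4509.51 + 271.45 = 427080.39
Import duty = 427080.39 × 7% = 29895.63
Buyer bears (B): 4509.51 + 271.45 + 1258.92 + 268.47 + 1968.95 = 8277.30
Landed cost (B) = invoice 422299.43 + 8277.30 + duty 29895.63 = 460472.36
Difference = |461826.96 − 460472.36| = 1354.60

Supplier B is cheaper by CAD 1354.60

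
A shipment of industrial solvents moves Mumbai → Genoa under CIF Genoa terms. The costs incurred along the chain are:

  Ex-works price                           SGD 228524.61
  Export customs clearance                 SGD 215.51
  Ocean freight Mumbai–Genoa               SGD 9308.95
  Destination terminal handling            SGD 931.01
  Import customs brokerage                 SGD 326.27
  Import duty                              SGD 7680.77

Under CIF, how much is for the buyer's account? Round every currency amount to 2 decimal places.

Buyer's account: SGD 8938.05

CIF: the seller pays costs through ocean freight and marine insurance to the destination port.
Seller's account: goods 228524.61 + export clearance 215.51 + freight 9308.95 = 238049.07
Buyer's account: destination terminal 931.01 + brokerage 326.27 + duty 7680.77 = 8938.05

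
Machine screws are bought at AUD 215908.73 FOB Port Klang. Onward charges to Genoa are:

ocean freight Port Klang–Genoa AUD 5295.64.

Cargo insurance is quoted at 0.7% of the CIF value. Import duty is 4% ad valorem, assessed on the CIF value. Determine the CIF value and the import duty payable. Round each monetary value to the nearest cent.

CIF value: AUD 222763.72; import duty: AUD 8910.55

Let C be the CIF value. C = FOB price + freight + 0.7% × C
C − 0.7% × C = 215908.73 + 5295.64
0.993 × C = 221204.37
C = 221204.37 / 0.993 = 222763.72
Insurance premium = 0.7% × 222763.72 = 1559.35
Import duty = 222763.72 × 4% = 8910.55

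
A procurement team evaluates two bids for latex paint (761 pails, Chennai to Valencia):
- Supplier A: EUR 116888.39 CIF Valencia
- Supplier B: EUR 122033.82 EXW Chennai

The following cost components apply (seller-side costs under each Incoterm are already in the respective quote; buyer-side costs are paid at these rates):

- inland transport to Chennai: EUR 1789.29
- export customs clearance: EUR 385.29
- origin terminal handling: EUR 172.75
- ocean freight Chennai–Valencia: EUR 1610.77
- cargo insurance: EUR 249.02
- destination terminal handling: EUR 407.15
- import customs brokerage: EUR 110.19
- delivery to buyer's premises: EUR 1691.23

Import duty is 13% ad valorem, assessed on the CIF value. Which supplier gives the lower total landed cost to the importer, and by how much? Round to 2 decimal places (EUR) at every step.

Supplier A (CIF):
The CIF price already equals the CIF value: 116888.39
Import duty = 116888.39 × 13% = 15195.49
Buyer bears (A): 407.15 + 110.19 + 1691.23 = 2208.57
Landed cost (A) = invoice 116888.39 + 2208.57 + duty 15195.49 = 134292.45
Supplier B (EXW):
CIF value = EXW price + inland to port + export clearance + origin terminal + freight + insurance = 122033.82 + 1789.29 + 385.29 + 172.75 + 1610.77 + 249.02 = 126240.94
Import duty = 126240.94 × 13% = 16411.32
Buyer bears (B): 1789.29 + 385.29 + 172.75 + 1610.77 + 249.02 + 407.15 + 110.19 + 1691.23 = 6415.69
Landed cost (B) = invoice 122033.82 + 6415.69 + duty 16411.32 = 144860.83
Difference = |134292.45 − 144860.83| = 10568.38

Supplier A is cheaper by EUR 10568.38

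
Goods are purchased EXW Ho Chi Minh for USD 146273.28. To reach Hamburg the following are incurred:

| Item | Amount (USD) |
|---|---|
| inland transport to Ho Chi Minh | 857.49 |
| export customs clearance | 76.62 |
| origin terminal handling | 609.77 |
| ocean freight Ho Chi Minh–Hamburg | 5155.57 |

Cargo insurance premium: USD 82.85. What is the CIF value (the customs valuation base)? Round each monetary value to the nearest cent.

CIF value: USD 153055.58

CIF = EXW price + pre-shipment costs + freight + insurance
CIF = 146273.28 + 857.49 + 76.62 + 609.77 + 5155.57 + 82.85 = 153055.58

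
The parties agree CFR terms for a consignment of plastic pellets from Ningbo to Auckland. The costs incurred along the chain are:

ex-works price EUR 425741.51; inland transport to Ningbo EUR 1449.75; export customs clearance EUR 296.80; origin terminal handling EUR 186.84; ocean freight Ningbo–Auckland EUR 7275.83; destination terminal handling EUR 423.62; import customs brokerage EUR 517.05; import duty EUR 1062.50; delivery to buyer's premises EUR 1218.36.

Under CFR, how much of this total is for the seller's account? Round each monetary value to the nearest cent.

Seller's account: EUR 434950.73

CFR: the seller pays costs through ocean freight to the destination port, but not insurance.
Seller's account: goods 425741.51 + inland to port 1449.75 + export clearance 296.80 + origin terminal 186.84 + freight 7275.83 = 434950.73
Buyer's account: destination terminal 423.62 + brokerage 517.05 + duty 1062.50 + delivery 1218.36 = 3221.53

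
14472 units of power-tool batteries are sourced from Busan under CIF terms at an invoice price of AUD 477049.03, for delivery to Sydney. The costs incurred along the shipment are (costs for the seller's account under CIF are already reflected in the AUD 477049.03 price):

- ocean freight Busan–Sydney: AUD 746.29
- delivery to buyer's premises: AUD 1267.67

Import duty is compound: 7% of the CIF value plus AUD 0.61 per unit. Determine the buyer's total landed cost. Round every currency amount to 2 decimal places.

Total landed cost: AUD 520538.05

CIF: the seller pays costs through ocean freight and marine insurance to the destination port.
Already in the invoice (seller's account under CIF): freight — exclude.
The CIF price already equals the CIF value: 477049.03
Ad valorem component: 477049.03 × 7% = 33393.43
Specific component: 14472 × 0.61 = 8827.92
Import duty = 33393.43 + 8827.92 = 42221.35
Buyer bears: delivery 1267.67 + duty 42221.35 = 43489.02
Landed cost = invoice 477049.03 + 43489.02 = 520538.05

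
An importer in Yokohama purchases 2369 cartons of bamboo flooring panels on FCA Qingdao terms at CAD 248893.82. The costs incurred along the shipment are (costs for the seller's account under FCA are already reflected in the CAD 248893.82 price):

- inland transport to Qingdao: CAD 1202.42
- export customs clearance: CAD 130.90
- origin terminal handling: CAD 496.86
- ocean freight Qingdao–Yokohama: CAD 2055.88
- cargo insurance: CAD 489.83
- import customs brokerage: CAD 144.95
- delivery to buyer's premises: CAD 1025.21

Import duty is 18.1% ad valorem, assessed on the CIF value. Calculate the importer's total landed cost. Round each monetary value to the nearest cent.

Total landed cost: CAD 298707.04

FCA: the seller delivers export-cleared goods to the carrier; the buyer bears costs from that point.
Already in the invoice (seller's account under FCA): inland to port, export clearance — exclude.
CIF value = FCA price + origin terminal + freight + insurance = 248893.82 + 496.86 + 2055.88 + 489.83 = 251936.39
Import duty = 251936.39 × 18.1% = 45600.49
Buyer bears: origin terminal 496.86 + freight 2055.88 + insurance 489.83 + brokerage 144.95 + delivery 1025.21 + duty 45600.49 = 49813.22
Landed cost = invoice 248893.82 + 49813.22 = 298707.04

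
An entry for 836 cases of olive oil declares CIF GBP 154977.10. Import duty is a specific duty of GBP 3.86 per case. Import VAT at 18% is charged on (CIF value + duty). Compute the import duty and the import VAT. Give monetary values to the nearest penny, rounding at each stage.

Import duty: GBP 3226.96; import VAT: GBP 28476.73

Import duty = 836 × 3.86 = 3226.96
VAT base = CIF + duty = 154977.10 + 3226.96 = 158204.06
Import VAT = 158204.06 × 18% = 28476.73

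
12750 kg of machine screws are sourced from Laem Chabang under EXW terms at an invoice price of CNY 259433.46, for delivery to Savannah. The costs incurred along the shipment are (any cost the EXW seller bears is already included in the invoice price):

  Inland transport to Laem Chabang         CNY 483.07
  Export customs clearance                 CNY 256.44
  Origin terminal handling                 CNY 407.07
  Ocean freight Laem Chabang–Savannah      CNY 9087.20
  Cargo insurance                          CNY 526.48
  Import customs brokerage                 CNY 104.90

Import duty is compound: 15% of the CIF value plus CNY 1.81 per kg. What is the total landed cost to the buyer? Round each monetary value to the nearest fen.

Total landed cost: CNY 333905.18

EXW: the seller makes goods available at their premises; the buyer bears all onward costs.
CIF value = EXW price + inland to port + export clearance + origin terminal + freight + insurance = 259433.46 + 483.07 + 256.44 + 407.07 + 9087.20 + 526.48 = 270193.72
Ad valorem component: 270193.72 × 15% = 40529.06
Specific component: 12750 × 1.81 = 23077.50
Import duty = 40529.06 + 23077.50 = 63606.56
Buyer bears: inland to port 483.07 + export clearance 256.44 + origin terminal 407.07 + freight 9087.20 + insurance 526.48 + brokerage 104.90 + duty 63606.56 = 74471.72
Landed cost = invoice 259433.46 + 74471.72 = 333905.18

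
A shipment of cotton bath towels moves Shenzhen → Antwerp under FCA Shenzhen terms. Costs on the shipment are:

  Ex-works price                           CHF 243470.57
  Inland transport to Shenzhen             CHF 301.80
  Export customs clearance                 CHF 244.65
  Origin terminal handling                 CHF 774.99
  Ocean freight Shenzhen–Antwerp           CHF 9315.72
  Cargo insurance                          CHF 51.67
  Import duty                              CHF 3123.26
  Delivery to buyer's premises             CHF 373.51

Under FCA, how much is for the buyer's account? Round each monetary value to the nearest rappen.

Buyer's account: CHF 13639.15

FCA: the seller delivers export-cleared goods to the carrier; the buyer bears costs from that point.
Seller's account: goods 243470.57 + inland to port 301.80 + export clearance 244.65 = 244017.02
Buyer's account: origin terminal 774.99 + freight 9315.72 + insurance 51.67 + duty 3123.26 + delivery 373.51 = 13639.15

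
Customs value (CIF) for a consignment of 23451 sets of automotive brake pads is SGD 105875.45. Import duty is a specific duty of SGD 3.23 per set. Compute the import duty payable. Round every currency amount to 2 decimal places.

Import duty: SGD 75746.73

Import duty = 23451 × 3.23 = 75746.73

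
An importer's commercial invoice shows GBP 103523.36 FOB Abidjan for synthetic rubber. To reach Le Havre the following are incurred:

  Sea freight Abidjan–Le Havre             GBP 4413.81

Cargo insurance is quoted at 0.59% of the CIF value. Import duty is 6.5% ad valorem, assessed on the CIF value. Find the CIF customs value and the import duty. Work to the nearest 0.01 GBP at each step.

Let C be the CIF value. C = FOB price + freight + 0.59% × C
C − 0.59% × C = 103523.36 + 4413.81
0.9941 × C = 107937.17
C = 107937.17 / 0.9941 = 108577.78
Insurance premium = 0.59% × 108577.78 = 640.61
Import duty = 108577.78 × 6.5% = 7057.56

CIF value: GBP 108577.78; import duty: GBP 7057.56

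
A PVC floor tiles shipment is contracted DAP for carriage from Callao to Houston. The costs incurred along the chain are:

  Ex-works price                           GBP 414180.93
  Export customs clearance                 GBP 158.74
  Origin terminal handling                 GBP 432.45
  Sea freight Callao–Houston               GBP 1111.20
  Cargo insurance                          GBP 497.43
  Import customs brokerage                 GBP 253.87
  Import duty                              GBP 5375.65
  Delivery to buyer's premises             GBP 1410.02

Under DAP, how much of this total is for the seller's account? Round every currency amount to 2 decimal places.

DAP: the seller bears all costs to the named destination except import duty and clearance.
Seller's account: goods 414180.93 + export clearance 158.74 + origin terminal 432.45 + freight 1111.20 + insurance 497.43 + delivery 1410.02 = 417790.77
Buyer's account: brokerage 253.87 + duty 5375.65 = 5629.52

Seller's account: GBP 417790.77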